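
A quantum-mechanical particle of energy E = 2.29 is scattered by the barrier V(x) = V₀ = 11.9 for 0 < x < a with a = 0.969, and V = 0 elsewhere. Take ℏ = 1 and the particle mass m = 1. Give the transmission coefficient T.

T = 0.000508

Since E < V₀ the interior solution is evanescent with decay constant κ = √(2m(V₀ − E))/ℏ = 4.384.
κa = 4.248, sinh(κa) = 34.98.
The exact tunnelling result is T⁻¹ = 1 + V₀² sinh²(κa) / [4E(V₀ − E)] = 1970, so T = 0.000508.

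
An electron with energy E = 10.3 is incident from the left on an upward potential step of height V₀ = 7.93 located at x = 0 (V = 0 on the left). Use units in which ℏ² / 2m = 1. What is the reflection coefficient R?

R = 0.124

On each side the TISE gives plane waves with k = √(2m(E − V))/ℏ: k₁ = √(2·½·10.3) = 3.209, k₂ = √(2·½·2.37) = 1.539.
Matching ψ and ψ′ at x = 0 gives r = (k₁ − k₂)/(k₁ + k₂), so R = r² = 0.1237 and T = 1 − R = 0.8763.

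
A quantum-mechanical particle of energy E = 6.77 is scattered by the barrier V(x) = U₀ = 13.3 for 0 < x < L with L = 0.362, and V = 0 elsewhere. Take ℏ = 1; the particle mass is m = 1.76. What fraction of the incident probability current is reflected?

R = 0.883

E < U₀: inside the barrier ψ ∝ e^{±κx} with κ = √(2m(U₀ − E))/ℏ = 4.794.
κL = 1.736, sinh(κL) = 2.748.
Matching ψ, ψ′ at both faces gives T = [1 + U₀² sinh²(κL) / (4E(U₀ − E))]⁻¹ = 1/8.553 = 0.117.
R = 1 − T = 0.883.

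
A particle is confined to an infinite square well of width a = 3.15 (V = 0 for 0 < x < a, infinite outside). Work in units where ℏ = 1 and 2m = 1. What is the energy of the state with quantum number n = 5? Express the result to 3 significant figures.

Requiring ψ(0) = ψ(a) = 0 quantises k = nπ/a, hence E_n = ℏ²k²/2m = n²π²ℏ²/(2ma²).
E_5 = 5² × π² / (2 × 0.5 × 3.15²) = 24.87.

E = 24.9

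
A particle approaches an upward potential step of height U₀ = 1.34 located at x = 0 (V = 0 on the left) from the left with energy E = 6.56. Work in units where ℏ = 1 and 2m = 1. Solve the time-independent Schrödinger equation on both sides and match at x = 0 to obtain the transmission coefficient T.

The wavenumbers are k₁ = √(2mE)/ℏ = 2.561 on the left and k₂ = √(2m(E − U₀))/ℏ = 2.285 on the right.
Matching ψ and ψ′ at x = 0 gives r = (k₁ − k₂)/(k₁ + k₂), so R = r² = 0.003256 and T = 1 − R = 0.9967.

T = 0.997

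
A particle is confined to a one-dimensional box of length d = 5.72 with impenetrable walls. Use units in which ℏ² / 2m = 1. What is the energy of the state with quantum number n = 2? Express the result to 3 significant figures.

The infinite-well eigenfunctions ψ_n = √(2/d) sin(nπx/d) vanish at both walls, giving E_n = n²π²ℏ²/(2md²).
E_2 = 2² × π² / (2 × 0.5 × 5.72²) = 1.207.

E = 1.21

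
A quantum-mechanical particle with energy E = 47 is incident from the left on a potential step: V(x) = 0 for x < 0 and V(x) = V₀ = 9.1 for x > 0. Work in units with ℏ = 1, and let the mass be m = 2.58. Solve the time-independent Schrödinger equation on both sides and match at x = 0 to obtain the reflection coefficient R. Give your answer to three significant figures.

R = 0.00289

The wavenumbers are k₁ = √(2mE)/ℏ = 15.57 on the left and k₂ = √(2m(E − V₀))/ℏ = 13.98 on the right.
Continuity of ψ and ψ′ at the step yields the reflection amplitude r = (k₁ − k₂)/(k₁ + k₂) = 0.05375; thus R = |r|² = 0.002889, T = 0.9971.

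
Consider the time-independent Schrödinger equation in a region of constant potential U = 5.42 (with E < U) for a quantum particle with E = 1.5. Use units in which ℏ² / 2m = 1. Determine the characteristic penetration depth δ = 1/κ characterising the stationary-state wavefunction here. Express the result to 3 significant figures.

Since E < U the TISE in this region is ψ'' = κ²ψ with κ = √(2m(U − E))/ℏ.
κ = √(2 × 0.5 × 3.92) = 1.980. The penetration depth is δ = 1/κ = 0.505.

δ = 0.505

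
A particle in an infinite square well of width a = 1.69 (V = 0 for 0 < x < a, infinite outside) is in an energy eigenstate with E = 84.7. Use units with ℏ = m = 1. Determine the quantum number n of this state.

For an infinite well E_n = n²π²ℏ²/(2ma²), so n = (a/πℏ)√(2mE).
n = (1.69/π) × √(2 × 1 × 84.7) = 7.002 → n = 7.

n = 7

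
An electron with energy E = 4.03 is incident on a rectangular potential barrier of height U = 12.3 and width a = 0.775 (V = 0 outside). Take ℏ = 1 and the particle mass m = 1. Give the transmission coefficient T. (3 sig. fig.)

T = 0.00643

E < U: inside the barrier ψ ∝ e^{±κx} with κ = √(2m(U − E))/ℏ = 4.067.
κa = 3.152, sinh(κa) = 11.67.
Matching ψ, ψ′ at both faces gives T = [1 + U² sinh²(κa) / (4E(U − E))]⁻¹ = 1/155.5 = 0.00643.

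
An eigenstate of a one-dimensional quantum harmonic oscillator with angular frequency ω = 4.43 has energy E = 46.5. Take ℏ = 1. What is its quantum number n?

E_n = ℏω(n + ½) ⇒ n = E/(ℏω) − ½ = 46.5/4.43 − 0.5 = 9.997 → n = 10.

n = 10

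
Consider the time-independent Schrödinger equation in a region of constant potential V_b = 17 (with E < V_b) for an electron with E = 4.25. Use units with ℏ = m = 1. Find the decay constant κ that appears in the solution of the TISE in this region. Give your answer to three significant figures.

Since E < V_b the TISE in this region is ψ'' = κ²ψ with κ = √(2m(V_b − E))/ℏ.
κ = √(2 × 1 × 12.75) = 5.050.

κ = 5.05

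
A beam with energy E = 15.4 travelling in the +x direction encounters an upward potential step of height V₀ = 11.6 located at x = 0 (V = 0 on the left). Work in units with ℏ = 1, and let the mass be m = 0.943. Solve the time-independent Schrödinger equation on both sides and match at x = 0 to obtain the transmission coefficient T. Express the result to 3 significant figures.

On each side the TISE gives plane waves with k = √(2m(E − V))/ℏ: k₁ = √(2·0.943·15.4) = 5.389, k₂ = √(2·0.943·3.8) = 2.677.
Matching ψ and ψ′ at x = 0 gives r = (k₁ − k₂)/(k₁ + k₂), so R = r² = 0.1131 and T = 1 − R = 0.8869.

T = 0.887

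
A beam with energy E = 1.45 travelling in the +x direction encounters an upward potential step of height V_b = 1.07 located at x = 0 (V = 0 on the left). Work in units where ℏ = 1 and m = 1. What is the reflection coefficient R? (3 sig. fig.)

On each side the TISE gives plane waves with k = √(2m(E − V))/ℏ: k₁ = √(2·1·1.45) = 1.703, k₂ = √(2·1·0.38) = 0.8718.
Matching ψ and ψ′ at x = 0 gives r = (k₁ − k₂)/(k₁ + k₂), so R = r² = 0.1042 and T = 1 − R = 0.8958.

R = 0.104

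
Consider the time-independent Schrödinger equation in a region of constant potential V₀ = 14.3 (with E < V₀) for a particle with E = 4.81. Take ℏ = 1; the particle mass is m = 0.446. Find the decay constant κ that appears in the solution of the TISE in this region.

κ = 2.91

Since E < V₀ the TISE in this region is ψ'' = κ²ψ with κ = √(2m(V₀ − E))/ℏ.
κ = √(2 × 0.446 × 9.49) = 2.909.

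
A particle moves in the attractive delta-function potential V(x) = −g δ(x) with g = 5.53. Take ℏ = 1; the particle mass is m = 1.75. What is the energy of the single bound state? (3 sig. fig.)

E = -26.8

For x ≠ 0 the bound state is ψ ∝ e^{−κ|x|}; integrating the TISE across the delta gives the cusp condition 2κ = 2mg/ℏ², so κ = 9.678.
Then E = −ℏ²κ²/(2m) = −mg²/(2ℏ²) = -26.76.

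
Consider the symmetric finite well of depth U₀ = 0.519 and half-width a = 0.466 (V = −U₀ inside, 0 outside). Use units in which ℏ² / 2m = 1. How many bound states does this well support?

N = 1

Define the well-strength parameter z₀ = (a/ℏ)√(2mU₀) = 0.466 × √(2·0.5·0.519) = 0.3357.
A new bound state (alternating even/odd) appears each time z₀ passes a multiple of π/2, so N = ⌊2z₀/π⌋ + 1 = ⌊0.2137⌋ + 1 = 1.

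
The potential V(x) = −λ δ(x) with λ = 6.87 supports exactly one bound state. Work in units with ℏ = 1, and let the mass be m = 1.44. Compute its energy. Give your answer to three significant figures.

E = -34.0

The bound state is ψ(x) = √κ e^{−κ|x|}. The derivative jump ψ'(0⁺) − ψ'(0⁻) = −(2mλ/ℏ²)ψ(0) fixes κ = mλ/ℏ² = 9.893.
Then E = −ℏ²κ²/(2m) = −mλ²/(2ℏ²) = -33.98.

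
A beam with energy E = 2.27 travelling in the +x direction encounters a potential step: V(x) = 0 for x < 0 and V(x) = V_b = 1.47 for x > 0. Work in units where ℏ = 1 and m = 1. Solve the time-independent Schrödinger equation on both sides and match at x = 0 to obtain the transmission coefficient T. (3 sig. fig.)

The wavenumbers are k₁ = √(2mE)/ℏ = 2.131 on the left and k₂ = √(2m(E − V_b))/ℏ = 1.265 on the right.
Continuity of ψ and ψ′ at the step yields the reflection amplitude r = (k₁ − k₂)/(k₁ + k₂) = 0.2550; thus R = |r|² = 0.06501, T = 0.9350.

T = 0.935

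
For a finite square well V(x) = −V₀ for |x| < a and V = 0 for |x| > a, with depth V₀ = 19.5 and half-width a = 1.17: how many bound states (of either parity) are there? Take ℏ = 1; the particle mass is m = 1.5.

N = 6

The dimensionless depth is z₀ = a√(2mV₀)/ℏ = 1.17 × √(58.50) = 8.949.
The even/odd transcendental equations gain one root per π/2 in z₀, giving N = 1 + ⌊2z₀/π⌋ = 1 + ⌊5.697⌋ = 6.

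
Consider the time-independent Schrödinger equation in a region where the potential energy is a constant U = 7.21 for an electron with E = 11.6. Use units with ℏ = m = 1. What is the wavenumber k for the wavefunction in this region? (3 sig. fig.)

With E > U the solution is oscillatory, ψ ∝ e^{±ikx} with k = √(2m(E − U))/ℏ.
k = √(2 × 1 × 4.39) = 2.963.

k = 2.96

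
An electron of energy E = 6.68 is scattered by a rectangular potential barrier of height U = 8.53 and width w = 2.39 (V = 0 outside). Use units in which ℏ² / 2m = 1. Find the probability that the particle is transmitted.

Since E < U the interior solution is evanescent with decay constant κ = √(2m(U − E))/ℏ = 1.360.
κw = 3.251, sinh(κw) = 12.89.
Matching ψ, ψ′ at both faces gives T = [1 + U² sinh²(κw) / (4E(U − E))]⁻¹ = 1/245.4 = 0.00408.

T = 0.00408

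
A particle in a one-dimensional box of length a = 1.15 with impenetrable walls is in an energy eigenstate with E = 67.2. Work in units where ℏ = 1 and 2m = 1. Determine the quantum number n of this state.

n = 3

For an infinite well E_n = n²π²ℏ²/(2ma²), so n = (a/πℏ)√(2mE).
n = (1.15/π) × √(2 × 0.5 × 67.2) = 3.001 → n = 3.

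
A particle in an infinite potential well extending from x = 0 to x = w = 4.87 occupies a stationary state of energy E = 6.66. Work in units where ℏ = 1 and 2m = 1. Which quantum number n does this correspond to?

n = 4

For an infinite well E_n = n²π²ℏ²/(2mw²), so n = (w/πℏ)√(2mE).
n = (4.87/π) × √(2 × 0.5 × 6.66) = 4.001 → n = 4.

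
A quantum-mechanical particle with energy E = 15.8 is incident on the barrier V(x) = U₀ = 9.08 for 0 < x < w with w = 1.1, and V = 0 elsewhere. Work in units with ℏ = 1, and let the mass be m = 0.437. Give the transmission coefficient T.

T = 0.961

Above the barrier the interior wavenumber is k₂ = √(2m(E − U₀))/ℏ = 2.423, giving phase k₂w = 2.666.
T = [1 + U₀² sin²(k₂w) / (4E(E − U₀))]⁻¹ = 1/1.041 = 0.961.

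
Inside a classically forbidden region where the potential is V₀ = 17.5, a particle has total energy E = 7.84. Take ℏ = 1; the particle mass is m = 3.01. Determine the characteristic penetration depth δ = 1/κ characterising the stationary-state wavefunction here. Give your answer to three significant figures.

Since E < V₀ the TISE in this region is ψ'' = κ²ψ with κ = √(2m(V₀ − E))/ℏ.
κ = √(2 × 3.01 × 9.66) = 7.626. The penetration depth is δ = 1/κ = 0.131.

δ = 0.131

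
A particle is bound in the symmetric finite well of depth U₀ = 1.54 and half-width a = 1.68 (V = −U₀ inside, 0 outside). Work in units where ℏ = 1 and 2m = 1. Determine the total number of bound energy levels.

N = 2

The dimensionless depth is z₀ = a√(2mU₀)/ℏ = 1.68 × √(1.540) = 2.085.
A new bound state (alternating even/odd) appears each time z₀ passes a multiple of π/2, so N = ⌊2z₀/π⌋ + 1 = ⌊1.327⌋ + 1 = 2.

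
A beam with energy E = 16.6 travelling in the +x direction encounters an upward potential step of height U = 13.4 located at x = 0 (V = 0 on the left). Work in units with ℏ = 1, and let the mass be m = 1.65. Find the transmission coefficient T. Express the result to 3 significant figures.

T = 0.848

The wavenumbers are k₁ = √(2mE)/ℏ = 7.401 on the left and k₂ = √(2m(E − U))/ℏ = 3.250 on the right.
Continuity of ψ and ψ′ at the step yields the reflection amplitude r = (k₁ − k₂)/(k₁ + k₂) = 0.3898; thus R = |r|² = 0.1519, T = 0.8481.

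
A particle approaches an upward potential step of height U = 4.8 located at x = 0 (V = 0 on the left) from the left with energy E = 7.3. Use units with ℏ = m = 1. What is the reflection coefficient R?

The wavenumbers are k₁ = √(2mE)/ℏ = 3.821 on the left and k₂ = √(2m(E − U))/ℏ = 2.236 on the right.
Continuity of ψ and ψ′ at the step yields the reflection amplitude r = (k₁ − k₂)/(k₁ + k₂) = 0.2617; thus R = |r|² = 0.06847, T = 0.9315.

R = 0.0685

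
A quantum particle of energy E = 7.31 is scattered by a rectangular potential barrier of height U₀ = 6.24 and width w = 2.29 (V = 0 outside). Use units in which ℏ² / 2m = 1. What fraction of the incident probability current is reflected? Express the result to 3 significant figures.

R = 0.378

Above the barrier the interior wavenumber is k₂ = √(2m(E − U₀))/ℏ = 1.034, giving phase k₂w = 2.369.
T = [1 + U₀² sin²(k₂w) / (4E(E − U₀))]⁻¹ = 1/1.607 = 0.622.
R = 1 − T = 0.378.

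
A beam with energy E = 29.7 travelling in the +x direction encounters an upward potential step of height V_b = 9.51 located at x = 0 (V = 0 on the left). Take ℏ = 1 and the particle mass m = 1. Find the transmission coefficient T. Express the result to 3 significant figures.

The wavenumbers are k₁ = √(2mE)/ℏ = 7.707 on the left and k₂ = √(2m(E − V_b))/ℏ = 6.355 on the right.
Continuity of ψ and ψ′ at the step yields the reflection amplitude r = (k₁ − k₂)/(k₁ + k₂) = 0.09619; thus R = |r|² = 0.009253, T = 0.9907.

T = 0.991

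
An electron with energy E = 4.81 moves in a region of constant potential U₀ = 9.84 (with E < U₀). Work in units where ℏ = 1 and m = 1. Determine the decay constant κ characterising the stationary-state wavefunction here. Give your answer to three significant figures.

κ = 3.17

Since E < U₀ the TISE in this region is ψ'' = κ²ψ with κ = √(2m(U₀ − E))/ℏ.
κ = √(2 × 1 × 5.03) = 3.172.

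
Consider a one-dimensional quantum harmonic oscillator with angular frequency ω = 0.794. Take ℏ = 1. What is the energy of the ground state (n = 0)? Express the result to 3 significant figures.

E = 0.397

Using E_n = (n + ½)ℏω: E_0 = 0.5 × 0.794 = 0.3970.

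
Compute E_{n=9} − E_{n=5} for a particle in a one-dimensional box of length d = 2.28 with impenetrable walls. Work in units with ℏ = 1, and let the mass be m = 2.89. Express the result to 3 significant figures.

E_n = n²π²ℏ²/(2md²), so ΔE = (9² − 5²) π²ℏ²/(2md²).
ΔE = 56 × π² / (2 × 2.89 × 2.28²) = 18.39.

ΔE = 18.4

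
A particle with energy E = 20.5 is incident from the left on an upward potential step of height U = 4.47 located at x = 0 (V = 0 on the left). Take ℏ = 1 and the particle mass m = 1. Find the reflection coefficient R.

The wavenumbers are k₁ = √(2mE)/ℏ = 6.403 on the left and k₂ = √(2m(E − U))/ℏ = 5.662 on the right.
Matching ψ and ψ′ at x = 0 gives r = (k₁ − k₂)/(k₁ + k₂), so R = r² = 0.003772 and T = 1 − R = 0.9962.

R = 0.00377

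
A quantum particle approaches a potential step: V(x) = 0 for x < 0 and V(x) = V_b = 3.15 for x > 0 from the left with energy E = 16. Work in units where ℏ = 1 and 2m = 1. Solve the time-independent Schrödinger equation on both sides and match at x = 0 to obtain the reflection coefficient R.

The wavenumbers are k₁ = √(2mE)/ℏ = 4.000 on the left and k₂ = √(2m(E − V_b))/ℏ = 3.585 on the right.
Matching ψ and ψ′ at x = 0 gives r = (k₁ − k₂)/(k₁ + k₂), so R = r² = 0.002998 and T = 1 − R = 0.9970.

R = 0.00300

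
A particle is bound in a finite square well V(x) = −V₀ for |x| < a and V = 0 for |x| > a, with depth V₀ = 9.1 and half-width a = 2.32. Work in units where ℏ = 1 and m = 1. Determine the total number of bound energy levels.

N = 7

The dimensionless depth is z₀ = a√(2mV₀)/ℏ = 2.32 × √(18.20) = 9.897.
The even/odd transcendental equations gain one root per π/2 in z₀, giving N = 1 + ⌊2z₀/π⌋ = 1 + ⌊6.301⌋ = 7.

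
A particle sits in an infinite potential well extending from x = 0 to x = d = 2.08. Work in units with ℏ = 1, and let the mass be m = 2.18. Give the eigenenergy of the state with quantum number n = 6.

The infinite-well eigenfunctions ψ_n = √(2/d) sin(nπx/d) vanish at both walls, giving E_n = n²π²ℏ²/(2md²).
E_6 = 6² × π² / (2 × 2.18 × 2.08²) = 18.84.

E = 18.8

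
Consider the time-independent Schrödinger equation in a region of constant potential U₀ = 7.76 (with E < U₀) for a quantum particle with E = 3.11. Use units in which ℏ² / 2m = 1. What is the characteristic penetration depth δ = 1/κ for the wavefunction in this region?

δ = 0.464

Since E < U₀ the TISE in this region is ψ'' = κ²ψ with κ = √(2m(U₀ − E))/ℏ.
κ = √(2 × 0.5 × 4.65) = 2.156. The penetration depth is δ = 1/κ = 0.464.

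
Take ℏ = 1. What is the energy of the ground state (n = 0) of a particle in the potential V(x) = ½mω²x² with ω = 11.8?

E = 5.90

The oscillator eigenvalues are E_n = ℏω(n + ½), so E_0 = 11.8 × 0.5 = 5.900.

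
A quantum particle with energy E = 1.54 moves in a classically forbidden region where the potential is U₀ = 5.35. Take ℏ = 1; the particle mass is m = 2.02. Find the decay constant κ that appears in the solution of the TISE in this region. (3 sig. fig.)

κ = 3.92

Since E < U₀ the TISE in this region is ψ'' = κ²ψ with κ = √(2m(U₀ − E))/ℏ.
κ = √(2 × 2.02 × 3.81) = 3.923.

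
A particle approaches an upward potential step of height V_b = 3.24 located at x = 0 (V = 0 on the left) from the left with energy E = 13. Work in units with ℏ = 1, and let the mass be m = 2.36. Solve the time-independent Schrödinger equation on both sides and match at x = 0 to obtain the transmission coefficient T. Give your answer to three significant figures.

On each side the TISE gives plane waves with k = √(2m(E − V))/ℏ: k₁ = √(2·2.36·13) = 7.833, k₂ = √(2·2.36·9.76) = 6.787.
Continuity of ψ and ψ′ at the step yields the reflection amplitude r = (k₁ − k₂)/(k₁ + k₂) = 0.07154; thus R = |r|² = 0.005118, T = 0.9949.

T = 0.995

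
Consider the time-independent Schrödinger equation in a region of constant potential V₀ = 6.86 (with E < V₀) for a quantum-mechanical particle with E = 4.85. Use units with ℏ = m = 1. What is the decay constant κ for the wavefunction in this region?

Since E < V₀ the TISE in this region is ψ'' = κ²ψ with κ = √(2m(V₀ − E))/ℏ.
κ = √(2 × 1 × 2.01) = 2.005.

κ = 2.00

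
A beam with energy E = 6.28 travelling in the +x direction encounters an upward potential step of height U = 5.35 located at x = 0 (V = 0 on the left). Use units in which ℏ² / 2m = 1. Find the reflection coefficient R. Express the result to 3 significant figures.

The wavenumbers are k₁ = √(2mE)/ℏ = 2.506 on the left and k₂ = √(2m(E − U))/ℏ = 0.9644 on the right.
Continuity of ψ and ψ′ at the step yields the reflection amplitude r = (k₁ − k₂)/(k₁ + k₂) = 0.4442; thus R = |r|² = 0.1973, T = 0.8027.

R = 0.197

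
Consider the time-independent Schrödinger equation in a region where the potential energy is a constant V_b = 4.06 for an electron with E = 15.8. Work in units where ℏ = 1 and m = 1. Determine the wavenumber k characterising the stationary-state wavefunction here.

k = 4.85

With E > V_b the solution is oscillatory, ψ ∝ e^{±ikx} with k = √(2m(E − V_b))/ℏ.
k = √(2 × 1 × 11.74) = 4.846.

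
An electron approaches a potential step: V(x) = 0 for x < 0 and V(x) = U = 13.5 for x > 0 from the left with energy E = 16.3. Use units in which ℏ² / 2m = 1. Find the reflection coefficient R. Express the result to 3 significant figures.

The wavenumbers are k₁ = √(2mE)/ℏ = 4.037 on the left and k₂ = √(2m(E − U))/ℏ = 1.673 on the right.
Matching ψ and ψ′ at x = 0 gives r = (k₁ − k₂)/(k₁ + k₂), so R = r² = 0.1714 and T = 1 − R = 0.8286.

R = 0.171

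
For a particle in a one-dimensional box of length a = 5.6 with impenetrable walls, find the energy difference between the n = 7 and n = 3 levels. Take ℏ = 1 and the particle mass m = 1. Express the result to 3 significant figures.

ΔE = 6.29

E_n = n²π²ℏ²/(2ma²), so ΔE = (7² − 3²) π²ℏ²/(2ma²).
ΔE = 40 × π² / (2 × 1 × 5.6²) = 6.294.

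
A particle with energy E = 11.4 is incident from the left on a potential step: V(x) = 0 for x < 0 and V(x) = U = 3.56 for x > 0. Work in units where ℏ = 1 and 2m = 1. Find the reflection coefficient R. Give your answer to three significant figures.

On each side the TISE gives plane waves with k = √(2m(E − V))/ℏ: k₁ = √(2·½·11.4) = 3.376, k₂ = √(2·½·7.84) = 2.800.
Continuity of ψ and ψ′ at the step yields the reflection amplitude r = (k₁ − k₂)/(k₁ + k₂) = 0.09332; thus R = |r|² = 0.008709, T = 0.9913.

R = 0.00871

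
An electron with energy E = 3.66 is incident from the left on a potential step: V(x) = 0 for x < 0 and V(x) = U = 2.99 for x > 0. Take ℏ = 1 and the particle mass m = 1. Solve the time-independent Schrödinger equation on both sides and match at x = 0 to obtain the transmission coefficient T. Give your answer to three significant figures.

The wavenumbers are k₁ = √(2mE)/ℏ = 2.706 on the left and k₂ = √(2m(E − U))/ℏ = 1.158 on the right.
Matching ψ and ψ′ at x = 0 gives r = (k₁ − k₂)/(k₁ + k₂), so R = r² = 0.1606 and T = 1 − R = 0.8394.

T = 0.839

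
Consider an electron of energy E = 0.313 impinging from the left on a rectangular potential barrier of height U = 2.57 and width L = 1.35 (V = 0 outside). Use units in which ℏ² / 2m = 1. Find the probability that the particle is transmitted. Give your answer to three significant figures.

T = 0.0298

Since E < U the interior solution is evanescent with decay constant κ = √(2m(U − E))/ℏ = 1.502.
κL = 2.028, sinh(κL) = 3.734.
The exact tunnelling result is T⁻¹ = 1 + U² sinh²(κL) / [4E(U − E)] = 33.59, so T = 0.0298.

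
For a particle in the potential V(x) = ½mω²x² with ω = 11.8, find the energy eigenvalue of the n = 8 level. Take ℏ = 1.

E = 100

Using E_n = (n + ½)ℏω: E_8 = 8.5 × 11.8 = 100.3.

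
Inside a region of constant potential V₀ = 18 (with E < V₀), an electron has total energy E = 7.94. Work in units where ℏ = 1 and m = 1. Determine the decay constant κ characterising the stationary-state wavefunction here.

Since E < V₀ the TISE in this region is ψ'' = κ²ψ with κ = √(2m(V₀ − E))/ℏ.
κ = √(2 × 1 × 10.06) = 4.486.

κ = 4.49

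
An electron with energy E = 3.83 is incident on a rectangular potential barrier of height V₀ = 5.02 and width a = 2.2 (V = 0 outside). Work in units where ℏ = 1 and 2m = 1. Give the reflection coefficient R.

Since E < V₀ the interior solution is evanescent with decay constant κ = √(2m(V₀ − E))/ℏ = 1.091.
κa = 2.400, sinh(κa) = 5.466.
Matching ψ, ψ′ at both faces gives T = [1 + V₀² sinh²(κa) / (4E(V₀ − E))]⁻¹ = 1/42.30 = 0.0236.
R = 1 − T = 0.976.

R = 0.976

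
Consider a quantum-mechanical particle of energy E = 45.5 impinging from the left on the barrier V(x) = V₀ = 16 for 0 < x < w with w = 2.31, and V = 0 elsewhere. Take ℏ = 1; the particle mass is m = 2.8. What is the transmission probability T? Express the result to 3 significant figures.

E > V₀: inside the barrier k₂ = √(2m(E − V₀))/ℏ = 12.85, k₂w = 29.69.
T = [1 + V₀² sin²(k₂w) / (4E(E − V₀))]⁻¹ = 1/1.047 = 0.956.

T = 0.956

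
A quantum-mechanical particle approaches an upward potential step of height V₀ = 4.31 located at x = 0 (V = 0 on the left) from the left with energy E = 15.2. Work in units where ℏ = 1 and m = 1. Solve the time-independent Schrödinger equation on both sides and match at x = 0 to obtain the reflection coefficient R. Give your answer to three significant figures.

R = 0.00692

The wavenumbers are k₁ = √(2mE)/ℏ = 5.514 on the left and k₂ = √(2m(E − V₀))/ℏ = 4.667 on the right.
Matching ψ and ψ′ at x = 0 gives r = (k₁ − k₂)/(k₁ + k₂), so R = r² = 0.006917 and T = 1 − R = 0.9931.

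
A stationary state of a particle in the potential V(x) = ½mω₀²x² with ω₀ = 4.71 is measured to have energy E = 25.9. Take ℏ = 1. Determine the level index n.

n = 5

Invert E_n = (n + ½)ℏω₀: n = E/ℏω₀ − ½ = 4.999, so n = 5.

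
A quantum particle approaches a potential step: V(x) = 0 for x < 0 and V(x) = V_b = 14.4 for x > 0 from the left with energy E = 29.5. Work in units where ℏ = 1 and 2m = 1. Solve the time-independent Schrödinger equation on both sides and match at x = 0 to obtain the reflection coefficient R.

On each side the TISE gives plane waves with k = √(2m(E − V))/ℏ: k₁ = √(2·½·29.5) = 5.431, k₂ = √(2·½·15.1) = 3.886.
Matching ψ and ψ′ at x = 0 gives r = (k₁ − k₂)/(k₁ + k₂), so R = r² = 0.02752 and T = 1 − R = 0.9725.

R = 0.0275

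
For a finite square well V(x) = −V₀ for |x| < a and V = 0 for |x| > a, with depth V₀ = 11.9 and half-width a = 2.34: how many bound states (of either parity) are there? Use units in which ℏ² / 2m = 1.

Define the well-strength parameter z₀ = (a/ℏ)√(2mV₀) = 2.34 × √(2·0.5·11.9) = 8.072.
A new bound state (alternating even/odd) appears each time z₀ passes a multiple of π/2, so N = ⌊2z₀/π⌋ + 1 = ⌊5.139⌋ + 1 = 6.

N = 6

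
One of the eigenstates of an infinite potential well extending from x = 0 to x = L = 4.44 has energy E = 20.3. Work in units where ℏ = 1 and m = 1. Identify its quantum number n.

n = 9

For an infinite well E_n = n²π²ℏ²/(2mL²), so n = (L/πℏ)√(2mE).
n = (4.44/π) × √(2 × 1 × 20.3) = 9.005 → n = 9.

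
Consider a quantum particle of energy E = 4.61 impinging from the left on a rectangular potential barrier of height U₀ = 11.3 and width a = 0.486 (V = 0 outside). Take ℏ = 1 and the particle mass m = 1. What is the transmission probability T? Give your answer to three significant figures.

T = 0.105

E < U₀: inside the barrier ψ ∝ e^{±κx} with κ = √(2m(U₀ − E))/ℏ = 3.658.
κa = 1.778, sinh(κa) = 2.874.
The exact tunnelling result is T⁻¹ = 1 + U₀² sinh²(κa) / [4E(U₀ − E)] = 9.548, so T = 0.105.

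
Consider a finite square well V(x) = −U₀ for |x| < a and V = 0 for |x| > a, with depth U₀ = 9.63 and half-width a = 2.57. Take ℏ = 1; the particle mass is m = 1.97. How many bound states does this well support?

N = 11

The dimensionless depth is z₀ = a√(2mU₀)/ℏ = 2.57 × √(37.94) = 15.83.
The even/odd transcendental equations gain one root per π/2 in z₀, giving N = 1 + ⌊2z₀/π⌋ = 1 + ⌊10.08⌋ = 11.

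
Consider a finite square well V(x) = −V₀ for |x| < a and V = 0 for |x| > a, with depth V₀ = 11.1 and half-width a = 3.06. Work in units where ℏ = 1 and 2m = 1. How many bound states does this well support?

The dimensionless depth is z₀ = a√(2mV₀)/ℏ = 3.06 × √(11.10) = 10.19.
The even/odd transcendental equations gain one root per π/2 in z₀, giving N = 1 + ⌊2z₀/π⌋ = 1 + ⌊6.490⌋ = 7.

N = 7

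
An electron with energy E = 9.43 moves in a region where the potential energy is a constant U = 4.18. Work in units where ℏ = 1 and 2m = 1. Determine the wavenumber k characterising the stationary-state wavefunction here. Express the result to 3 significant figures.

With E > U the solution is oscillatory, ψ ∝ e^{±ikx} with k = √(2m(E − U))/ℏ.
k = √(2 × 0.5 × 5.25) = 2.291.

k = 2.29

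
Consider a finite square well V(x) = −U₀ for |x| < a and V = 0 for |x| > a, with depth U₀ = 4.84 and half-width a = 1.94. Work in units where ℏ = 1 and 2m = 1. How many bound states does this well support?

N = 3

The dimensionless depth is z₀ = a√(2mU₀)/ℏ = 1.94 × √(4.840) = 4.268.
A new bound state (alternating even/odd) appears each time z₀ passes a multiple of π/2, so N = ⌊2z₀/π⌋ + 1 = ⌊2.717⌋ + 1 = 3.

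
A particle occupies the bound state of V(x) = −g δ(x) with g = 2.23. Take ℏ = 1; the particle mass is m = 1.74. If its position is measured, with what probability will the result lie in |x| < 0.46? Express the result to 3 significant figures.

The normalised bound state is ψ = √κ e^{−κ|x|} with κ = mg/ℏ² = 3.880.
P(|x| < d) = ∫_{−d}^{d} κ e^{−2κ|x|} dx = 1 − e^{−2κd} = 1 − e^{−3.570} = 0.9718.

P = 0.972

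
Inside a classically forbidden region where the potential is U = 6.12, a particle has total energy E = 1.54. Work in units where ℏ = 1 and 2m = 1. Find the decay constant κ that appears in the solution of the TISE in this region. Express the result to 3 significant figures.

Since E < U the TISE in this region is ψ'' = κ²ψ with κ = √(2m(U − E))/ℏ.
κ = √(2 × 0.5 × 4.58) = 2.140.

κ = 2.14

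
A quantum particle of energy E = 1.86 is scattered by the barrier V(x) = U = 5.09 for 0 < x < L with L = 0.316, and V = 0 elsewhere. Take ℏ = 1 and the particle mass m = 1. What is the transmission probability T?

E < U: inside the barrier ψ ∝ e^{±κx} with κ = √(2m(U − E))/ℏ = 2.542.
κL = 0.8032, sinh(κL) = 0.8923.
The exact tunnelling result is T⁻¹ = 1 + U² sinh²(κL) / [4E(U − E)] = 1.858, so T = 0.538.

T = 0.538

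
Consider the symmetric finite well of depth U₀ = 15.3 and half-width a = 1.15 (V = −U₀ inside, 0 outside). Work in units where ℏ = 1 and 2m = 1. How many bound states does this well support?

Define the well-strength parameter z₀ = (a/ℏ)√(2mU₀) = 1.15 × √(2·0.5·15.3) = 4.498.
The even/odd transcendental equations gain one root per π/2 in z₀, giving N = 1 + ⌊2z₀/π⌋ = 1 + ⌊2.864⌋ = 3.

N = 3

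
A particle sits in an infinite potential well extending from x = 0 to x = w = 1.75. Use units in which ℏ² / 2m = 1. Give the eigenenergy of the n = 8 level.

Requiring ψ(0) = ψ(w) = 0 quantises k = nπ/w, hence E_n = ℏ²k²/2m = n²π²ℏ²/(2mw²).
E_8 = 8² × π² / (2 × 0.5 × 1.75²) = 206.3.

E = 206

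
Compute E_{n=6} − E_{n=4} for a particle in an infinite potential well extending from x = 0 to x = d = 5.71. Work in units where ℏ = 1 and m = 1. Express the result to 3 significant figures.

ΔE = 3.03

E_n = n²π²ℏ²/(2md²), so ΔE = (6² − 4²) π²ℏ²/(2md²).
ΔE = 20 × π² / (2 × 1 × 5.71²) = 3.027.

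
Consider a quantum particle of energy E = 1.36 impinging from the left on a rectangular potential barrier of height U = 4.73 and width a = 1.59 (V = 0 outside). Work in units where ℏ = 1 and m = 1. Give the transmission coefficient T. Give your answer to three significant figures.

Since E < U the interior solution is evanescent with decay constant κ = √(2m(U − E))/ℏ = 2.596.
κa = 4.128, sinh(κa) = 31.02.
Matching ψ, ψ′ at both faces gives T = [1 + U² sinh²(κa) / (4E(U − E))]⁻¹ = 1/1175 = 0.000851.

T = 0.000851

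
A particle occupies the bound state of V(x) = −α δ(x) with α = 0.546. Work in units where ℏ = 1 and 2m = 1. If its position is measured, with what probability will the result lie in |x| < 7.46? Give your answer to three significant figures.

The normalised bound state is ψ = √κ e^{−κ|x|} with κ = mα/ℏ² = 0.2730.
P(|x| < d) = ∫_{−d}^{d} κ e^{−2κ|x|} dx = 1 − e^{−2κd} = 1 − e^{−4.073} = 0.9830.

P = 0.983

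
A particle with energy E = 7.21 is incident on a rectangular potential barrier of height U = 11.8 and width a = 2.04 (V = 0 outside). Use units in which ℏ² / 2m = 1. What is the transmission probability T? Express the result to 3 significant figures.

T = 0.000608

E < U: inside the barrier ψ ∝ e^{±κx} with κ = √(2m(U − E))/ℏ = 2.142.
κa = 4.371, sinh(κa) = 39.54.
The exact tunnelling result is T⁻¹ = 1 + U² sinh²(κa) / [4E(U − E)] = 1645, so T = 0.000608.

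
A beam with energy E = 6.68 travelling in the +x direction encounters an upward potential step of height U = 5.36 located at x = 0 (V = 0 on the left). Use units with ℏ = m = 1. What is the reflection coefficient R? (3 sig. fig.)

R = 0.148

The wavenumbers are k₁ = √(2mE)/ℏ = 3.655 on the left and k₂ = √(2m(E − U))/ℏ = 1.625 on the right.
Matching ψ and ψ′ at x = 0 gives r = (k₁ − k₂)/(k₁ + k₂), so R = r² = 0.1479 and T = 1 − R = 0.8521.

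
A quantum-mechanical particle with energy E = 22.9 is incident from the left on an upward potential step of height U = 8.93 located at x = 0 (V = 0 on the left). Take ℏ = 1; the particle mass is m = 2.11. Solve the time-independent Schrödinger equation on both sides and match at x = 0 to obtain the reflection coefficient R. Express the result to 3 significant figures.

R = 0.0151

The wavenumbers are k₁ = √(2mE)/ℏ = 9.830 on the left and k₂ = √(2m(E − U))/ℏ = 7.678 on the right.
Matching ψ and ψ′ at x = 0 gives r = (k₁ − k₂)/(k₁ + k₂), so R = r² = 0.01511 and T = 1 − R = 0.9849.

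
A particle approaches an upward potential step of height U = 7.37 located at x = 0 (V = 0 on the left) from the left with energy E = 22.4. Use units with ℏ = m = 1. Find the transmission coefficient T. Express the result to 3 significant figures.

The wavenumbers are k₁ = √(2mE)/ℏ = 6.693 on the left and k₂ = √(2m(E − U))/ℏ = 5.483 on the right.
Continuity of ψ and ψ′ at the step yields the reflection amplitude r = (k₁ − k₂)/(k₁ + k₂) = 0.09942; thus R = |r|² = 0.009885, T = 0.9901.

T = 0.990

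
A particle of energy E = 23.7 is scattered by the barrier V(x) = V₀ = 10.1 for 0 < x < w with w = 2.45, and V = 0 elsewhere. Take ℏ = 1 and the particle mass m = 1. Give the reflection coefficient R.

R = 0.00347

Above the barrier the interior wavenumber is k₂ = √(2m(E − V₀))/ℏ = 5.215, giving phase k₂w = 12.78.
Matching at both interfaces gives T⁻¹ = 1 + V₀² sin²(k₂w) / [4E(E − V₀)] = 1.003, hence T = 0.997.
R = 1 − T = 0.00347.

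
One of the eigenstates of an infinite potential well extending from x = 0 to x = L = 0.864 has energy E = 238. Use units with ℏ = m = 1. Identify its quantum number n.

For an infinite well E_n = n²π²ℏ²/(2mL²), so n = (L/πℏ)√(2mE).
n = (0.864/π) × √(2 × 1 × 238) = 6.000 → n = 6.

n = 6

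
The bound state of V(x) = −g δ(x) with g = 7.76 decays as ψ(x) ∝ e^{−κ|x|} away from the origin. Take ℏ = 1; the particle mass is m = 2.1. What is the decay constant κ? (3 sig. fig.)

κ = 16.3

Integrate −(ℏ²/2m)ψ'' − gδ(x)ψ = Eψ from −ε to +ε: the ψ'' term gives ψ'(0⁺) − ψ'(0⁻) and the δ term gives −(2mg/ℏ²)ψ(0).
With ψ ∝ e^{−κ|x|} this yields −2κ = −2mg/ℏ², so κ = mg/ℏ² = 16.30.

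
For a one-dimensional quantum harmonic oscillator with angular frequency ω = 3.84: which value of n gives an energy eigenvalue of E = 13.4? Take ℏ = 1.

n = 3

E_n = ℏω(n + ½) ⇒ n = E/(ℏω) − ½ = 13.4/3.84 − 0.5 = 2.990 → n = 3.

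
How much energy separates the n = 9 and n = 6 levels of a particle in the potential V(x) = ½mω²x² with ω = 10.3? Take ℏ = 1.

ΔE = 30.9

E_n = ℏω(n + ½), so ΔE = (9 − 6) ℏω = 3 × 10.3 = 30.90.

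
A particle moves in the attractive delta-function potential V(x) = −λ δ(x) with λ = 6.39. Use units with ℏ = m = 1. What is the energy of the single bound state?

E = -20.4

The bound state is ψ(x) = √κ e^{−κ|x|}. The derivative jump ψ'(0⁺) − ψ'(0⁻) = −(2mλ/ℏ²)ψ(0) fixes κ = mλ/ℏ² = 6.390.
Then E = −ℏ²κ²/(2m) = −mλ²/(2ℏ²) = -20.42.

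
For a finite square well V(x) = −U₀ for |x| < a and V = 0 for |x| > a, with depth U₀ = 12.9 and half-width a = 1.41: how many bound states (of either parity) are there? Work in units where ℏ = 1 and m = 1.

N = 5

The dimensionless depth is z₀ = a√(2mU₀)/ℏ = 1.41 × √(25.80) = 7.162.
A new bound state (alternating even/odd) appears each time z₀ passes a multiple of π/2, so N = ⌊2z₀/π⌋ + 1 = ⌊4.559⌋ + 1 = 5.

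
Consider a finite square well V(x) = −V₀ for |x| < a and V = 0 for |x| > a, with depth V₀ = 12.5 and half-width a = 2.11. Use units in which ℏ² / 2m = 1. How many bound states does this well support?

Define the well-strength parameter z₀ = (a/ℏ)√(2mV₀) = 2.11 × √(2·0.5·12.5) = 7.460.
A new bound state (alternating even/odd) appears each time z₀ passes a multiple of π/2, so N = ⌊2z₀/π⌋ + 1 = ⌊4.749⌋ + 1 = 5.

N = 5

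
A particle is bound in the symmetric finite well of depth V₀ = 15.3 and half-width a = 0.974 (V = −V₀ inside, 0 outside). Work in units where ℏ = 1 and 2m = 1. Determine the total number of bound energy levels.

Define the well-strength parameter z₀ = (a/ℏ)√(2mV₀) = 0.974 × √(2·0.5·15.3) = 3.810.
A new bound state (alternating even/odd) appears each time z₀ passes a multiple of π/2, so N = ⌊2z₀/π⌋ + 1 = ⌊2.425⌋ + 1 = 3.

N = 3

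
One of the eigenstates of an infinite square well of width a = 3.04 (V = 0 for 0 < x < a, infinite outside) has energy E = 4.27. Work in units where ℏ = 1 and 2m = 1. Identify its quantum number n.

n = 2

From E_n = n²π²ℏ²/(2ma²) invert to n = √(2ma²E)/(πℏ).
n = (3.04/π) × √(2 × 0.5 × 4.27) = 2.000 → n = 2.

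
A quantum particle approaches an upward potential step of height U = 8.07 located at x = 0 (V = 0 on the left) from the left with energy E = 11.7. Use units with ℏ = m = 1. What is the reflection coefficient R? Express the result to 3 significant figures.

R = 0.0809

The wavenumbers are k₁ = √(2mE)/ℏ = 4.837 on the left and k₂ = √(2m(E − U))/ℏ = 2.694 on the right.
Continuity of ψ and ψ′ at the step yields the reflection amplitude r = (k₁ − k₂)/(k₁ + k₂) = 0.2845; thus R = |r|² = 0.08095, T = 0.9191.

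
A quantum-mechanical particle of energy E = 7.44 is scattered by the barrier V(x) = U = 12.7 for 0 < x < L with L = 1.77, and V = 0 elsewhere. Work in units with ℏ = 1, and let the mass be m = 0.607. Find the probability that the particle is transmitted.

E < U: inside the barrier ψ ∝ e^{±κx} with κ = √(2m(U − E))/ℏ = 2.527.
κL = 4.473, sinh(κL) = 43.79.
The exact tunnelling result is T⁻¹ = 1 + U² sinh²(κL) / [4E(U − E)] = 1977, so T = 0.000506.

T = 0.000506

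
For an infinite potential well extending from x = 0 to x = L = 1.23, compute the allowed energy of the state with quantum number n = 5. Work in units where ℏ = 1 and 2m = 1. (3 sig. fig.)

E = 163

Requiring ψ(0) = ψ(L) = 0 quantises k = nπ/L, hence E_n = ℏ²k²/2m = n²π²ℏ²/(2mL²).
E_5 = 5² × π² / (2 × 0.5 × 1.23²) = 163.1.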